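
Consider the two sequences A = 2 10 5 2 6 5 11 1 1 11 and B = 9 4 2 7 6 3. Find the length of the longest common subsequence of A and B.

Backtracking the LCS table gives one alignment: 2 (A1,B3) → 6 (A5,B5).
So the longest common subsequence has length 2.

2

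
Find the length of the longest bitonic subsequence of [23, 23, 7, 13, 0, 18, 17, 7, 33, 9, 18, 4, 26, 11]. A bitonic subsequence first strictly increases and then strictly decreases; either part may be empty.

Let inc[i] be the LIS ending at i and dec[i] the longest strictly decreasing subsequence starting at i. inc = [1, 1, 1, 2, 1, 3, 3, 2, 4, 3, 4, 2, 5, 4], dec = [5, 5, 2, 3, 1, 4, 3, 2, 3, 2, 2, 1, 2, 1].
max_i inc[i]+dec[i]−1 = 6, with one witness 7, 13, 18, 17, 9, 4.

6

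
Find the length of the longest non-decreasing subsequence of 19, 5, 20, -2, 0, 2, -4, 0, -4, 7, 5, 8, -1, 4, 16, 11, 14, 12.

7

Scanning left to right, the best length ending at each element is: 19→1, 5→1, 20→2, -2→1, 0→2, 2→3, -4→1, 0→3, -4→2, 7→4, 5→4, 8→5, -1→3, 4→4, 16→6, 11→6, 14→7, 12→7.
So the longest non-decreasing subsequence has length 7, e.g. -2, 0, 2, 7, 8, 11, 14.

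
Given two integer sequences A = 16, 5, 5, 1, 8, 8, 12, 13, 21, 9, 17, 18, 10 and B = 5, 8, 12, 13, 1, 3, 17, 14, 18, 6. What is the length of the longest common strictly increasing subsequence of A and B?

6

For each value that appears in both, track the longest common increasing run ending there.
The best achievable length is 6; one witness is 5, 8, 12, 13, 17, 18 (A-positions 2,5,7,8,11,12, B-positions 1,2,3,4,7,9).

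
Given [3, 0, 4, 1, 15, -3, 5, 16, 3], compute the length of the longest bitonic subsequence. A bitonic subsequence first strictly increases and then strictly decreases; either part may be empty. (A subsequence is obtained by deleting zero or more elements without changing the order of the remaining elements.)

One longest bitonic subsequence is 3, 4, 15, 5, 3 (positions 1,3,5,7,9): it rises to 15 then falls. Length 5 is optimal.

5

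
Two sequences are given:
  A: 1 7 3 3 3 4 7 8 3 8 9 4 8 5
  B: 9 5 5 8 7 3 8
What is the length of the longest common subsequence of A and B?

A longest common subsequence is 7, 3, 8 (length 3); the LCS DP confirms no longer common subsequence exists.

3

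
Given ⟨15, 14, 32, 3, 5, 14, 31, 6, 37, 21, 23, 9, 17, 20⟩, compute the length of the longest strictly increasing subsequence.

One longest increasing subsequence is 3, 5, 6, 9, 17, 20 (positions 4,5,8,12,13,14), of length 6; no longer one exists.

6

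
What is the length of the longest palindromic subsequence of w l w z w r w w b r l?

Using dp[i][j] = 2 + dp[i+1][j−1] if the ends match, else max(dp[i+1][j], dp[i][j−1]):
dp[1][11] = 7. A witness is lwwrwwl at positions 2,3,5,6,7,8,11.

7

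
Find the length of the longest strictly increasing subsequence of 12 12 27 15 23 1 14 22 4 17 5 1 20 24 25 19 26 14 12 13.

7

Scanning left to right, the best length ending at each element is: 12→1, 12→1, 27→2, 15→2, 23→3, 1→1, 14→2, 22→3, 4→2, 17→3, 5→3, 1→1, 20→4, 24→5, 25→6, 19→4, 26→7, 14→4, 12→4, 13→5.
So the longest increasing subsequence has length 7, e.g. 12, 15, 17, 20, 24, 25, 26.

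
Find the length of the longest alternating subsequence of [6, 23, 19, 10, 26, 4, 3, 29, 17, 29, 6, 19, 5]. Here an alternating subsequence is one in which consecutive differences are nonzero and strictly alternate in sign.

11

Track the best alternating length ending on an up-step vs a down-step at each position: up/down = 1/1, 2/1, 2/3, 2/3, 4/1, 1/5, 1/5, 6/1, 6/7, 8/1, 6/9, 10/9, 6/11.
The maximum over both is 11; one such subsequence is 6, 23, 19, 26, 4, 29, 17, 29, 6, 19, 5.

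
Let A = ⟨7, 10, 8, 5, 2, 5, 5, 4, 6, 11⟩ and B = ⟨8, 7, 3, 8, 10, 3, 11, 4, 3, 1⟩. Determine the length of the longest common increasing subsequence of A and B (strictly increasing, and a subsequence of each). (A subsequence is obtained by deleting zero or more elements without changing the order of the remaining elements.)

For each value that appears in both, track the longest common increasing run ending there.
The best achievable length is 3; one witness is 7, 8, 11 (A-positions 1,3,10, B-positions 2,4,7).

3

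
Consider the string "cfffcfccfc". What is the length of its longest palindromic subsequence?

Using dp[i][j] = 2 + dp[i+1][j−1] if the ends match, else max(dp[i+1][j], dp[i][j−1]):
dp[1][10] = 7. A witness is cfcccfc at positions 1,2,5,7,8,9,10.

7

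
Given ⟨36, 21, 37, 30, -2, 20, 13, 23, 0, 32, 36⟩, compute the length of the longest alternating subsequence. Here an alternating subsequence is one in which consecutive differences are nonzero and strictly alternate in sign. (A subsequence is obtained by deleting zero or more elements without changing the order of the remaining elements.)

Track the best alternating length ending on an up-step vs a down-step at each position: up/down = 1/1, 1/2, 3/1, 3/4, 1/4, 5/4, 5/6, 7/4, 5/8, 9/4, 9/4.
The maximum over both is 9; one such subsequence is 36, 21, 37, -2, 20, 13, 23, 0, 32.

9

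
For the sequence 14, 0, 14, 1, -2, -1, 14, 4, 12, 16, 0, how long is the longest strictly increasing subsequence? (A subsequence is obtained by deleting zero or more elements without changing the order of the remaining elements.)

5

Scanning left to right, the best length ending at each element is: 14→1, 0→1, 14→2, 1→2, -2→1, -1→2, 14→3, 4→3, 12→4, 16→5, 0→3.
So the longest increasing subsequence has length 5, e.g. 0, 1, 4, 12, 16.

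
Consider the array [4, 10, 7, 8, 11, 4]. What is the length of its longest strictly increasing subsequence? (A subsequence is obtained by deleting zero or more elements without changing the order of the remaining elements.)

4

Let dp[i] be the longest increasing subsequence ending at position i. Then dp = [1, 2, 2, 3, 4, 1].
The maximum is 4; one witness is 4, 7, 8, 11 at positions 1,3,4,5.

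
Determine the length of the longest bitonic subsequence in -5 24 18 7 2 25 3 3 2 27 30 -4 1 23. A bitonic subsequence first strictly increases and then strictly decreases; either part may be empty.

Let inc[i] be the LIS ending at i and dec[i] the longest strictly decreasing subsequence starting at i. inc = [1, 2, 2, 2, 2, 3, 3, 3, 2, 4, 5, 2, 3, 4], dec = [1, 6, 5, 4, 2, 4, 3, 3, 2, 2, 2, 1, 1, 1].
max_i inc[i]+dec[i]−1 = 7, with one witness -5, 24, 18, 7, 3, 2, 1.

7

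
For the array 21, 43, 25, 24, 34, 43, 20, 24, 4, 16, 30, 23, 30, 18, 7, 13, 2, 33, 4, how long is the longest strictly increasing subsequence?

5

One longest increasing subsequence is 4, 16, 23, 30, 33 (positions 9,10,12,13,18), of length 5; no longer one exists.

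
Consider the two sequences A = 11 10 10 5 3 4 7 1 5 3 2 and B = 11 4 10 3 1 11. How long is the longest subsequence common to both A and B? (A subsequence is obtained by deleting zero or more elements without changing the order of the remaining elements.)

Backtracking the LCS table gives one alignment: 11 (A1,B1) → 10 (A3,B3) → 3 (A5,B4) → 1 (A8,B5).
So the longest common subsequence has length 4.

4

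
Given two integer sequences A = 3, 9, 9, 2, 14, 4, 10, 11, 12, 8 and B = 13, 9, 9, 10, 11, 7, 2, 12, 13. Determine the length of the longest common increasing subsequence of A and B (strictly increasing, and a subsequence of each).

For each value that appears in both, track the longest common increasing run ending there.
The best achievable length is 4; one witness is 9, 10, 11, 12 (A-positions 2,7,8,9, B-positions 2,4,5,8).

4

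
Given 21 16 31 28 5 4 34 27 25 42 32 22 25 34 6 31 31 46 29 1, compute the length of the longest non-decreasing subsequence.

6

Scanning left to right, the best length ending at each element is: 21→1, 16→1, 31→2, 28→2, 5→1, 4→1, 34→3, 27→2, 25→2, 42→4, 32→3, 22→2, 25→3, 34→4, 6→2, 31→4, 31→5, 46→6, 29→4, 1→1.
So the longest non-decreasing subsequence has length 6, e.g. 21, 25, 25, 31, 31, 46.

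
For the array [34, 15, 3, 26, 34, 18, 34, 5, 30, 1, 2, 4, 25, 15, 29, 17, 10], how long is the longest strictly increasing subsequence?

5

Scanning left to right, the best length ending at each element is: 34→1, 15→1, 3→1, 26→2, 34→3, 18→2, 34→3, 5→2, 30→3, 1→1, 2→2, 4→3, 25→4, 15→4, 29→5, 17→5, 10→4.
So the longest increasing subsequence has length 5, e.g. 1, 2, 4, 25, 29.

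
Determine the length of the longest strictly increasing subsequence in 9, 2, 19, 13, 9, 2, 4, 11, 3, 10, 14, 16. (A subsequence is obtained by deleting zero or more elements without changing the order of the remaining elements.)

5

Let dp[i] be the longest increasing subsequence ending at position i. Then dp = [1, 1, 2, 2, 2, 1, 2, 3, 2, 3, 4, 5].
The maximum is 5; one witness is 2, 9, 11, 14, 16 at positions 2,5,8,11,12.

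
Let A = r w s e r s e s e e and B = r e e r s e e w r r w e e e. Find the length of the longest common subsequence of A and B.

7

A longest common subsequence is rsereee (length 7); the LCS DP confirms no longer common subsequence exists.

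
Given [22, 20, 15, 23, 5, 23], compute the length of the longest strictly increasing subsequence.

2

Let dp[i] be the longest increasing subsequence ending at position i. Then dp = [1, 1, 1, 2, 1, 2].
The maximum is 2; one witness is 22, 23 at positions 1,4.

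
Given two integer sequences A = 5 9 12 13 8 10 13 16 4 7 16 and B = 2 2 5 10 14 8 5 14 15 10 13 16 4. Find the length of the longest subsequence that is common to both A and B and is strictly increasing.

5

For each value that appears in both, track the longest common increasing run ending there.
The best achievable length is 5; one witness is 5, 8, 10, 13, 16 (A-positions 1,5,6,7,8, B-positions 3,6,10,11,12).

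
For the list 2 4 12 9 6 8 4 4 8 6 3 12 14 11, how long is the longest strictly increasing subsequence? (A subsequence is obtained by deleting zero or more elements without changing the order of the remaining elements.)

6

One longest increasing subsequence is 2, 4, 6, 8, 12, 14 (positions 1,2,5,6,12,13), of length 6; no longer one exists.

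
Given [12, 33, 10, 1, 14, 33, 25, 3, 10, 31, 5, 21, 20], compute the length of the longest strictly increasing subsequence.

Scanning left to right, the best length ending at each element is: 12→1, 33→2, 10→1, 1→1, 14→2, 33→3, 25→3, 3→2, 10→3, 31→4, 5→3, 21→4, 20→4.
So the longest increasing subsequence has length 4, e.g. 12, 14, 25, 31.

4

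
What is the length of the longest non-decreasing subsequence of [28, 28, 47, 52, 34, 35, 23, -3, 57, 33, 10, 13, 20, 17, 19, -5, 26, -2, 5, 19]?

6

Scanning left to right, the best length ending at each element is: 28→1, 28→2, 47→3, 52→4, 34→3, 35→4, 23→1, -3→1, 57→5, 33→3, 10→2, 13→3, 20→4, 17→4, 19→5, -5→1, 26→6, -2→2, 5→3, 19→6.
So the longest non-decreasing subsequence has length 6, e.g. -3, 10, 13, 17, 19, 26.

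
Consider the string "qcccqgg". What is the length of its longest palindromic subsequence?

Using dp[i][j] = 2 + dp[i+1][j−1] if the ends match, else max(dp[i+1][j], dp[i][j−1]):
dp[1][7] = 5. A witness is qcccq at positions 1,2,3,4,5.

5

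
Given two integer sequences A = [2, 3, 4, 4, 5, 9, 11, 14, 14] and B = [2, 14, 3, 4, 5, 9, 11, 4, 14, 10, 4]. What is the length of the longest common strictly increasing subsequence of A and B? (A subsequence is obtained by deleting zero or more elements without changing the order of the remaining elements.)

7

For each value that appears in both, track the longest common increasing run ending there.
The best achievable length is 7; one witness is 2, 3, 4, 5, 9, 11, 14 (A-positions 1,2,3,5,6,7,8, B-positions 1,3,4,5,6,7,9).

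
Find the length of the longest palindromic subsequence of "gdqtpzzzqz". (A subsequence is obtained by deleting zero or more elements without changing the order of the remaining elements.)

Using dp[i][j] = 2 + dp[i+1][j−1] if the ends match, else max(dp[i+1][j], dp[i][j−1]):
dp[1][10] = 5. A witness is qzzzq at positions 3,6,7,8,9.

5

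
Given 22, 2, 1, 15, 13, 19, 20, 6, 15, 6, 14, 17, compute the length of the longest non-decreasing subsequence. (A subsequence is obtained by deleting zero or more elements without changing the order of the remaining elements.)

Scanning left to right, the best length ending at each element is: 22→1, 2→1, 1→1, 15→2, 13→2, 19→3, 20→4, 6→2, 15→3, 6→3, 14→4, 17→5.
So the longest non-decreasing subsequence has length 5, e.g. 2, 6, 6, 14, 17.

5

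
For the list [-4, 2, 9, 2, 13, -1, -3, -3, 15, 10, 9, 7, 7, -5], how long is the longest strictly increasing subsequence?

Let dp[i] be the longest increasing subsequence ending at position i. Then dp = [1, 2, 3, 2, 4, 2, 2, 2, 5, 4, 3, 3, 3, 1].
The maximum is 5; one witness is -4, 2, 9, 13, 15 at positions 1,2,3,5,9.

5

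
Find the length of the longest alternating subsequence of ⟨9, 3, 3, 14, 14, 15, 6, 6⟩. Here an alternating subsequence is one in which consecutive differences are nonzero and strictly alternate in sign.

4

Track the best alternating length ending on an up-step vs a down-step at each position: up/down = 1/1, 1/2, 1/2, 3/1, 3/1, 3/1, 3/4, 3/4.
The maximum over both is 4; one such subsequence is 9, 3, 14, 6.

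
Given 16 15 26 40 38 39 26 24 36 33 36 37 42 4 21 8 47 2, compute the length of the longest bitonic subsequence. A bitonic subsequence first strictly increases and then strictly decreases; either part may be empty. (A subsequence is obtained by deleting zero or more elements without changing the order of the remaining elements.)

Let inc[i] be the LIS ending at i and dec[i] the longest strictly decreasing subsequence starting at i. inc = [1, 1, 2, 3, 3, 4, 2, 2, 3, 3, 4, 5, 6, 1, 2, 2, 7, 1], dec = [4, 3, 5, 7, 6, 6, 5, 4, 5, 4, 4, 4, 4, 2, 3, 2, 2, 1].
max_i inc[i]+dec[i]−1 = 9, with one witness 16, 26, 40, 39, 36, 33, 21, 8, 2.

9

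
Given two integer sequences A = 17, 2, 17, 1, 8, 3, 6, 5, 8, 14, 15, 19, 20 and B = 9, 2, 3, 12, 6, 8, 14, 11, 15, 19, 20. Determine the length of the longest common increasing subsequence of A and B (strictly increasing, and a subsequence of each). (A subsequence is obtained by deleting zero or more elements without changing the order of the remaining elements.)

8

For each value that appears in both, track the longest common increasing run ending there.
The best achievable length is 8; one witness is 2, 3, 6, 8, 14, 15, 19, 20 (A-positions 2,6,7,9,10,11,12,13, B-positions 2,3,5,6,7,9,10,11).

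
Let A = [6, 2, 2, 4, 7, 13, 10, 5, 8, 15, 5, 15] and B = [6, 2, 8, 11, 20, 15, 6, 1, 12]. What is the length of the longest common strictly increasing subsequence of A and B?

For each value that appears in both, track the longest common increasing run ending there.
The best achievable length is 3; one witness is 6, 8, 15 (A-positions 1,9,10, B-positions 1,3,6).

3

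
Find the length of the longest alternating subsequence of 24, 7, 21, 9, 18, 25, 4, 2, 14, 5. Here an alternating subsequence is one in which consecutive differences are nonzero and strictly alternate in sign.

8

Track the best alternating length ending on an up-step vs a down-step at each position: up/down = 1/1, 1/2, 3/2, 3/4, 5/4, 5/1, 1/6, 1/6, 7/6, 7/8.
The maximum over both is 8; one such subsequence is 24, 7, 21, 9, 18, 4, 14, 5.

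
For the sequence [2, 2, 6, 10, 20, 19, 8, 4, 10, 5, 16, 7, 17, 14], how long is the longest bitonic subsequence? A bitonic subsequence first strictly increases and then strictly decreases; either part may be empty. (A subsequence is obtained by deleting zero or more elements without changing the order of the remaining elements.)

One longest bitonic subsequence is 2, 6, 10, 20, 19, 17, 14 (positions 1,3,4,5,6,13,14): it rises to 20 then falls. Length 7 is optimal.

7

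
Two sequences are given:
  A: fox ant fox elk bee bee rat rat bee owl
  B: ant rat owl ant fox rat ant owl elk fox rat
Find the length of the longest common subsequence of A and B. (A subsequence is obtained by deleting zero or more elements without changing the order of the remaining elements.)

4

Backtracking the LCS table gives one alignment: fox (A1,B5) → ant (A2,B7) → fox (A3,B10) → rat (A8,B11).
So the longest common subsequence has length 4.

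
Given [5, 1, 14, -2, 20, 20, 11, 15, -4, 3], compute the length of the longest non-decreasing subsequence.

4

One longest non-decreasing subsequence is 5, 14, 20, 20 (positions 1,3,5,6), of length 4; no longer one exists.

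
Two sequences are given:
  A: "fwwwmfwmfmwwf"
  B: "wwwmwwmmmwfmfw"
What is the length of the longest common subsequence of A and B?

Backtracking the LCS table gives one alignment: w (A2,B1) → w (A3,B2) → w (A4,B3) → m (A5,B4) → w (A7,B6) → m (A8,B9) → f (A9,B11) → m (A10,B12) → w (A12,B14).
So the longest common subsequence has length 9.

9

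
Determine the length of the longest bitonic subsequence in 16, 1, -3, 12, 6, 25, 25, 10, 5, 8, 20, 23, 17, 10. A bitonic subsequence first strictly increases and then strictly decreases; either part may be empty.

One longest bitonic subsequence is 1, 6, 10, 20, 23, 17, 10 (positions 2,5,8,11,12,13,14): it rises to 23 then falls. Length 7 is optimal.

7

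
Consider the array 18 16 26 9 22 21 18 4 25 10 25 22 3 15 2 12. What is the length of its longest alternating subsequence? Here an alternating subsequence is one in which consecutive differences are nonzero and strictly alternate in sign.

13

Track the best alternating length ending on an up-step vs a down-step at each position: up/down = 1/1, 1/2, 3/1, 1/4, 5/4, 5/6, 5/6, 1/6, 7/4, 7/8, 9/4, 9/10, 1/10, 11/10, 1/12, 13/12.
The maximum over both is 13; one such subsequence is 18, 16, 26, 9, 22, 21, 25, 10, 25, 3, 15, 2, 12.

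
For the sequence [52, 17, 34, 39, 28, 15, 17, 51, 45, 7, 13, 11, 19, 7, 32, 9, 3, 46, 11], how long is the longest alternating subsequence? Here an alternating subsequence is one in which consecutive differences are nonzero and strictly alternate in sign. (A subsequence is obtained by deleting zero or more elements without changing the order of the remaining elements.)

14

Track the best alternating length ending on an up-step vs a down-step at each position: up/down = 1/1, 1/2, 3/2, 3/2, 3/4, 1/4, 5/4, 5/2, 5/6, 1/6, 7/6, 7/8, 9/6, 1/10, 11/6, 11/12, 1/12, 13/6, 13/14.
The maximum over both is 14; one such subsequence is 52, 17, 34, 15, 17, 7, 13, 11, 19, 7, 32, 9, 46, 11.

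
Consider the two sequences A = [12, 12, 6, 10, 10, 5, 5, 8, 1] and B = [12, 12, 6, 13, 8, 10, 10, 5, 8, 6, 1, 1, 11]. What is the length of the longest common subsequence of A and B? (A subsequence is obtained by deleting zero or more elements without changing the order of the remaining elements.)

A longest common subsequence is 12, 12, 6, 10, 10, 5, 8, 1 (length 8); the LCS DP confirms no longer common subsequence exists.

8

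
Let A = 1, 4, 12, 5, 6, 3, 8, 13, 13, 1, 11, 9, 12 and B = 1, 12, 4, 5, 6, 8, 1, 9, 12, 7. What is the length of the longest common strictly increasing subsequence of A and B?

7

A longest common strictly increasing subsequence is 1, 4, 5, 6, 8, 9, 12 (length 7); it appears in order in both A and B, and no longer such subsequence exists.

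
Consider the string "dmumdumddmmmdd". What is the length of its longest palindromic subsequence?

10

Using dp[i][j] = 2 + dp[i+1][j−1] if the ends match, else max(dp[i+1][j], dp[i][j−1]):
dp[1][14] = 10. A witness is dmmmddmmmd at positions 1,2,4,7,8,9,10,11,12,14.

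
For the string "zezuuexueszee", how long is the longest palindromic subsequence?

Using dp[i][j] = 2 + dp[i+1][j−1] if the ends match, else max(dp[i+1][j], dp[i][j−1]):
dp[1][13] = 7. A witness is ezeueze at positions 2,3,6,8,9,11,13.

7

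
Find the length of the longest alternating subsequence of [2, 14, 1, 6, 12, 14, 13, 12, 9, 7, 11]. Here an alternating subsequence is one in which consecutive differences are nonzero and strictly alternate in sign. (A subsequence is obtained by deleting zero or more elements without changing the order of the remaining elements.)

6

A longest alternating subsequence is 2, 14, 1, 12, 9, 11 (positions 1,2,3,5,9,11); its 5 consecutive differences strictly alternate in sign, and length 6 is optimal.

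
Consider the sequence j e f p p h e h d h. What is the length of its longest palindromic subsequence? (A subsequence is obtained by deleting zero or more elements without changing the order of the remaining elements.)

One longest palindromic subsequence is eppe (positions 2,4,5,7); it reads the same forward and backward, and the interval DP gives dp[1][10] = 4.

4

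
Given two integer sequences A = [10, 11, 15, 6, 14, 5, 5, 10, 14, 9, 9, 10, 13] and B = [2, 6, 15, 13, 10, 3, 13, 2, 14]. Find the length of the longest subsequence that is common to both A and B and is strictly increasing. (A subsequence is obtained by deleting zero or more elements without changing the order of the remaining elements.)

A longest common strictly increasing subsequence is 6, 10, 13 (length 3); it appears in order in both A and B, and no longer such subsequence exists.

3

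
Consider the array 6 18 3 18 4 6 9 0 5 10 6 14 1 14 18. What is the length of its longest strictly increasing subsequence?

Scanning left to right, the best length ending at each element is: 6→1, 18→2, 3→1, 18→2, 4→2, 6→3, 9→4, 0→1, 5→3, 10→5, 6→4, 14→6, 1→2, 14→6, 18→7.
So the longest increasing subsequence has length 7, e.g. 3, 4, 6, 9, 10, 14, 18.

7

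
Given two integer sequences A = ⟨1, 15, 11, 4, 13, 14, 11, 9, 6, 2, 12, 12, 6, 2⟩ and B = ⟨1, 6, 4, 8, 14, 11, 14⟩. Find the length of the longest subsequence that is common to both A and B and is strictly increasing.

A longest common strictly increasing subsequence is 1, 4, 14 (length 3); it appears in order in both A and B, and no longer such subsequence exists.

3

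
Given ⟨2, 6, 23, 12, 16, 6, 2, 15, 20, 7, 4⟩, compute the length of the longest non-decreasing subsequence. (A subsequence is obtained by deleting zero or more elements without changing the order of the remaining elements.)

5

Scanning left to right, the best length ending at each element is: 2→1, 6→2, 23→3, 12→3, 16→4, 6→3, 2→2, 15→4, 20→5, 7→4, 4→3.
So the longest non-decreasing subsequence has length 5, e.g. 2, 6, 12, 16, 20.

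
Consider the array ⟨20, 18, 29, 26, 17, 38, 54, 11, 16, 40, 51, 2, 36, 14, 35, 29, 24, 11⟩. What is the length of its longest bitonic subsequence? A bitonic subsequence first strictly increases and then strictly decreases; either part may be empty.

Let inc[i] be the LIS ending at i and dec[i] the longest strictly decreasing subsequence starting at i. inc = [1, 1, 2, 2, 1, 3, 4, 1, 2, 4, 5, 1, 3, 2, 3, 3, 3, 2], dec = [6, 5, 6, 5, 4, 6, 7, 2, 3, 6, 6, 1, 5, 2, 4, 3, 2, 1].
max_i inc[i]+dec[i]−1 = 10, with one witness 20, 29, 38, 54, 51, 36, 35, 29, 24, 11.

10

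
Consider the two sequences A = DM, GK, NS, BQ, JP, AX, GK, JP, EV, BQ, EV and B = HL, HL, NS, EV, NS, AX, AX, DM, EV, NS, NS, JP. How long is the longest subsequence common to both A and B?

3

A longest common subsequence is DM, NS, JP (length 3); the LCS DP confirms no longer common subsequence exists.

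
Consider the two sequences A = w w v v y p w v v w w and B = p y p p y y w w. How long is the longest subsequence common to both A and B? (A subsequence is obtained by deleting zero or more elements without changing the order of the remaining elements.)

A longest common subsequence is ypww (length 4); the LCS DP confirms no longer common subsequence exists.

4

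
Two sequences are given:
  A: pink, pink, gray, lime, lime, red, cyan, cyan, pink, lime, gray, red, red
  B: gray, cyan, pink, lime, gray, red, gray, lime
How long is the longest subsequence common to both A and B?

6

A longest common subsequence is gray, cyan, pink, lime, gray, red (length 6); the LCS DP confirms no longer common subsequence exists.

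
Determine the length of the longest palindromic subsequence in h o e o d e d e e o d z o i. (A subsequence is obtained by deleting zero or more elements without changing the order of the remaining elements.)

Using dp[i][j] = 2 + dp[i+1][j−1] if the ends match, else max(dp[i+1][j], dp[i][j−1]):
dp[1][14] = 7. A witness is odeeedo at positions 4,5,6,8,9,11,13.

7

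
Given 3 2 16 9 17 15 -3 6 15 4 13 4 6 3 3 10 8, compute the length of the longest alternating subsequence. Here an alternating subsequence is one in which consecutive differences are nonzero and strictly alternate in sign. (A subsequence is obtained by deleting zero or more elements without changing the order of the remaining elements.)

Track the best alternating length ending on an up-step vs a down-step at each position: up/down = 1/1, 1/2, 3/1, 3/4, 5/1, 5/6, 1/6, 7/6, 7/6, 7/8, 9/8, 7/10, 11/10, 7/12, 7/12, 13/10, 13/14.
The maximum over both is 14; one such subsequence is 3, 2, 16, 9, 17, -3, 6, 4, 13, 4, 6, 3, 10, 8.

14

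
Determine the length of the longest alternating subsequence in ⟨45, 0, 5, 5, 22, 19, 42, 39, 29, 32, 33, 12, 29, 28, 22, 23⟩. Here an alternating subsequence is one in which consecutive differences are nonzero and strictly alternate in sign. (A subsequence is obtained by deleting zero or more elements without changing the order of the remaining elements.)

Track the best alternating length ending on an up-step vs a down-step at each position: up/down = 1/1, 1/2, 3/2, 3/2, 3/2, 3/4, 5/2, 5/6, 5/6, 7/6, 7/6, 3/8, 9/8, 9/10, 9/10, 11/10.
The maximum over both is 11; one such subsequence is 45, 0, 22, 19, 42, 29, 32, 12, 29, 22, 23.

11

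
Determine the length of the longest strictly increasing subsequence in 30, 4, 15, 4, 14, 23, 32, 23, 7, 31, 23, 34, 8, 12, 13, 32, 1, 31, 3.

Scanning left to right, the best length ending at each element is: 30→1, 4→1, 15→2, 4→1, 14→2, 23→3, 32→4, 23→3, 7→2, 31→4, 23→3, 34→5, 8→3, 12→4, 13→5, 32→6, 1→1, 31→6, 3→2.
So the longest increasing subsequence has length 6, e.g. 4, 7, 8, 12, 13, 32.

6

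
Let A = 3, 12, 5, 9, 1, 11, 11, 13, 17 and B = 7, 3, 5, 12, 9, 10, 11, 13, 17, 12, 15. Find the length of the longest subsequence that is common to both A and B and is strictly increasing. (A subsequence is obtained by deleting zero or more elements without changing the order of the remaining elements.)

A longest common strictly increasing subsequence is 3, 5, 9, 11, 13, 17 (length 6); it appears in order in both A and B, and no longer such subsequence exists.

6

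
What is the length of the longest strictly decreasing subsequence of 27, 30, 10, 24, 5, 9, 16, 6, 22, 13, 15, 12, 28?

5

Scanning left to right, the best length ending at each element is: 27→1, 30→1, 10→2, 24→2, 5→3, 9→3, 16→3, 6→4, 22→3, 13→4, 15→4, 12→5, 28→2.
So the longest decreasing subsequence has length 5, e.g. 27, 24, 16, 13, 12.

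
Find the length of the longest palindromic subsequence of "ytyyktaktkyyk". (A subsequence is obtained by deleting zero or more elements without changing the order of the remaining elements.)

One longest palindromic subsequence is yyktktkyy (positions 3,4,5,6,8,9,10,11,12); it reads the same forward and backward, and the interval DP gives dp[1][13] = 9.

9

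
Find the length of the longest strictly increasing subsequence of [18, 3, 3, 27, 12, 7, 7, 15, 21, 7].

One longest increasing subsequence is 3, 12, 15, 21 (positions 2,5,8,9), of length 4; no longer one exists.

4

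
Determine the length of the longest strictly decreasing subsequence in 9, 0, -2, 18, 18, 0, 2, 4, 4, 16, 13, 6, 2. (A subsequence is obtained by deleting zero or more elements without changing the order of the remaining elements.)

5

Scanning left to right, the best length ending at each element is: 9→1, 0→2, -2→3, 18→1, 18→1, 0→2, 2→2, 4→2, 4→2, 16→2, 13→3, 6→4, 2→5.
So the longest decreasing subsequence has length 5, e.g. 18, 16, 13, 6, 2.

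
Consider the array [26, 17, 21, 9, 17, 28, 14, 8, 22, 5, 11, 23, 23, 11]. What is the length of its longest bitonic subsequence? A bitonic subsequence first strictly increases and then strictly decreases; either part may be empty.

Let inc[i] be the LIS ending at i and dec[i] the longest strictly decreasing subsequence starting at i. inc = [1, 1, 2, 1, 2, 3, 2, 1, 3, 1, 2, 4, 4, 2], dec = [6, 4, 5, 3, 4, 4, 3, 2, 2, 1, 1, 2, 2, 1].
max_i inc[i]+dec[i]−1 = 6, with one witness 26, 21, 17, 14, 8, 5.

6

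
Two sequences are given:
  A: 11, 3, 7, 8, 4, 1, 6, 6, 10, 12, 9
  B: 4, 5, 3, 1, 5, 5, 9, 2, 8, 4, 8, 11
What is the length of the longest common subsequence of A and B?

A longest common subsequence is 3, 8, 4 (length 3); the LCS DP confirms no longer common subsequence exists.

3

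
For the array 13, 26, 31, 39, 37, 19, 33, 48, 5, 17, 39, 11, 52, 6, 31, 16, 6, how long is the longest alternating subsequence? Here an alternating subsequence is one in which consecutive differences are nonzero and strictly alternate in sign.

Track the best alternating length ending on an up-step vs a down-step at each position: up/down = 1/1, 2/1, 2/1, 2/1, 2/3, 2/3, 4/3, 4/1, 1/5, 6/5, 6/5, 6/7, 8/1, 6/9, 10/9, 10/11, 6/11.
The maximum over both is 11; one such subsequence is 13, 26, 19, 33, 5, 17, 11, 52, 6, 31, 16.

11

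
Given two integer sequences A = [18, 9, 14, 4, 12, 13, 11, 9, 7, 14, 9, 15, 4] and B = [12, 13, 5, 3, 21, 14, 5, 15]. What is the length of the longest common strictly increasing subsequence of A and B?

4

For each value that appears in both, track the longest common increasing run ending there.
The best achievable length is 4; one witness is 12, 13, 14, 15 (A-positions 5,6,10,12, B-positions 1,2,6,8).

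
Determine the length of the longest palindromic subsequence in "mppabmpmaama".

One longest palindromic subsequence is mampmam (positions 1,4,6,7,8,10,11); it reads the same forward and backward, and the interval DP gives dp[1][12] = 7.

7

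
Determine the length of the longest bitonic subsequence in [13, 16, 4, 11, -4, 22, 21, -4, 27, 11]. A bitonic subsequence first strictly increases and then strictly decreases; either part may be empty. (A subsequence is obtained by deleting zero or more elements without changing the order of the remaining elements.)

Let inc[i] be the LIS ending at i and dec[i] the longest strictly decreasing subsequence starting at i. inc = [1, 2, 1, 2, 1, 3, 3, 1, 4, 2], dec = [3, 3, 2, 2, 1, 3, 2, 1, 2, 1].
max_i inc[i]+dec[i]−1 = 5, with one witness 13, 16, 22, 21, 11.

5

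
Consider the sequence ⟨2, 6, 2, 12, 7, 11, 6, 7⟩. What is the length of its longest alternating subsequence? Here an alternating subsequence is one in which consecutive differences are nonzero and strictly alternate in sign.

8

Track the best alternating length ending on an up-step vs a down-step at each position: up/down = 1/1, 2/1, 1/3, 4/1, 4/5, 6/5, 4/7, 8/7.
The maximum over both is 8; one such subsequence is 2, 6, 2, 12, 7, 11, 6, 7.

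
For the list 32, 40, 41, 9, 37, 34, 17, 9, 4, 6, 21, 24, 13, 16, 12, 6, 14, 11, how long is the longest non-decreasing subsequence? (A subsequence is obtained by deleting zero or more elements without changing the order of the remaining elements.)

One longest non-decreasing subsequence is 9, 17, 21, 24 (positions 4,7,11,12), of length 4; no longer one exists.

4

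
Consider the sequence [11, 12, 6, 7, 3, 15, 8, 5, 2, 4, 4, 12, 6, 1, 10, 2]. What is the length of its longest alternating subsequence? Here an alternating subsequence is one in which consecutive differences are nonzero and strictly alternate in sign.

11

Track the best alternating length ending on an up-step vs a down-step at each position: up/down = 1/1, 2/1, 1/3, 4/3, 1/5, 6/1, 6/7, 6/7, 1/7, 8/7, 8/7, 8/7, 8/9, 1/9, 10/9, 10/11.
The maximum over both is 11; one such subsequence is 11, 12, 6, 7, 3, 15, 8, 12, 6, 10, 2.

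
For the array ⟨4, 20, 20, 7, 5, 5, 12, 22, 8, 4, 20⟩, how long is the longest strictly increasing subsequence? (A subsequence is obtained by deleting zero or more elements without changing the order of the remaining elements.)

4

Let dp[i] be the longest increasing subsequence ending at position i. Then dp = [1, 2, 2, 2, 2, 2, 3, 4, 3, 1, 4].
The maximum is 4; one witness is 4, 7, 12, 22 at positions 1,4,7,8.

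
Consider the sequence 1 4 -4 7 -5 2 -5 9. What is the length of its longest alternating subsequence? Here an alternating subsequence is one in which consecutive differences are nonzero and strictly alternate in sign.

Track the best alternating length ending on an up-step vs a down-step at each position: up/down = 1/1, 2/1, 1/3, 4/1, 1/5, 6/5, 1/7, 8/1.
The maximum over both is 8; one such subsequence is 1, 4, -4, 7, -5, 2, -5, 9.

8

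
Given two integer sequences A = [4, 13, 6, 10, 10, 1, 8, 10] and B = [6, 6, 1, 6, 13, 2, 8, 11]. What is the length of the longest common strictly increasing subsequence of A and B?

For each value that appears in both, track the longest common increasing run ending there.
The best achievable length is 2; one witness is 6, 8 (A-positions 3,7, B-positions 1,7).

2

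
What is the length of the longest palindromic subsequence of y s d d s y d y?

6

One longest palindromic subsequence is ysddsy (positions 1,2,3,4,5,8); it reads the same forward and backward, and the interval DP gives dp[1][8] = 6.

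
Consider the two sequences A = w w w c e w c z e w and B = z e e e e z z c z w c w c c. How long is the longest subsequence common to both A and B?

4

A longest common subsequence is wwcc (length 4); the LCS DP confirms no longer common subsequence exists.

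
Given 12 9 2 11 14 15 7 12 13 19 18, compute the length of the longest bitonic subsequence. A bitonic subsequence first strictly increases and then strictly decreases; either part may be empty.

6

One longest bitonic subsequence is 9, 11, 14, 15, 19, 18 (positions 2,4,5,6,10,11): it rises to 19 then falls. Length 6 is optimal.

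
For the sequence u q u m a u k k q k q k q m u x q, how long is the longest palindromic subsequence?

11

Using dp[i][j] = 2 + dp[i+1][j−1] if the ends match, else max(dp[i+1][j], dp[i][j−1]):
dp[1][17] = 11. A witness is qumqkqkqmuq at positions 2,3,4,9,10,11,12,13,14,15,17.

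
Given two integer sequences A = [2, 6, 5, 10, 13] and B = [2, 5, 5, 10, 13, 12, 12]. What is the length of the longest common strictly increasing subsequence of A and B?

4

For each value that appears in both, track the longest common increasing run ending there.
The best achievable length is 4; one witness is 2, 5, 10, 13 (A-positions 1,3,4,5, B-positions 1,2,4,5).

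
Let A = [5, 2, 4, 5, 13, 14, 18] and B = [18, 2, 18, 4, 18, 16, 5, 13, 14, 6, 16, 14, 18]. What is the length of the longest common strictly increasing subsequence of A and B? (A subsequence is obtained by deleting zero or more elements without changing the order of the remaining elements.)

A longest common strictly increasing subsequence is 2, 4, 5, 13, 14, 18 (length 6); it appears in order in both A and B, and no longer such subsequence exists.

6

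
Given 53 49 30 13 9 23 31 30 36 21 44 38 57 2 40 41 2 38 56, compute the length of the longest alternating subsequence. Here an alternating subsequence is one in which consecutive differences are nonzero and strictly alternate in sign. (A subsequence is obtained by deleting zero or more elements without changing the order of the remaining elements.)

Track the best alternating length ending on an up-step vs a down-step at each position: up/down = 1/1, 1/2, 1/2, 1/2, 1/2, 3/2, 3/2, 3/4, 5/2, 3/6, 7/2, 7/8, 9/1, 1/10, 11/10, 11/10, 1/12, 13/12, 13/10.
The maximum over both is 13; one such subsequence is 53, 30, 31, 30, 36, 21, 44, 38, 57, 2, 40, 2, 38.

13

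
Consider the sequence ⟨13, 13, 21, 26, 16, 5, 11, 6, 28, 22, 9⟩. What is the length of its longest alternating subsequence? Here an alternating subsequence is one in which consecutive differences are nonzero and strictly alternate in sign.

A longest alternating subsequence is 13, 21, 5, 11, 6, 28, 22 (positions 1,3,6,7,8,9,10); its 6 consecutive differences strictly alternate in sign, and length 7 is optimal.

7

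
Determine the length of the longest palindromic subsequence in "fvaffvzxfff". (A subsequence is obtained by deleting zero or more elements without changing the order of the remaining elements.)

7

Using dp[i][j] = 2 + dp[i+1][j−1] if the ends match, else max(dp[i+1][j], dp[i][j−1]):
dp[1][11] = 7. A witness is fffxfff at positions 1,4,5,8,9,10,11.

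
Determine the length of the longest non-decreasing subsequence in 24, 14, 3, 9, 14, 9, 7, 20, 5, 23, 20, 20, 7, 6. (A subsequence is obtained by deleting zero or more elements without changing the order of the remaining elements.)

6

Let dp[i] be the longest non-decreasing subsequence ending at position i. Then dp = [1, 1, 1, 2, 3, 3, 2, 4, 2, 5, 5, 6, 3, 3].
The maximum is 6; one witness is 3, 9, 14, 20, 20, 20 at positions 3,4,5,8,11,12.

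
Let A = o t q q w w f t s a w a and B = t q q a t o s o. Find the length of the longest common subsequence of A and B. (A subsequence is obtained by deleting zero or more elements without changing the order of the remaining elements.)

5

Backtracking the LCS table gives one alignment: t (A2,B1) → q (A3,B2) → q (A4,B3) → t (A8,B5) → s (A9,B7).
So the longest common subsequence has length 5.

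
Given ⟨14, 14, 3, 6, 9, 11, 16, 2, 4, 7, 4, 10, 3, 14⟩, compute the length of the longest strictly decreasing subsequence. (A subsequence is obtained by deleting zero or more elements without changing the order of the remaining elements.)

5

Let dp[i] be the longest decreasing subsequence ending at position i. Then dp = [1, 1, 2, 2, 2, 2, 1, 3, 3, 3, 4, 3, 5, 2].
The maximum is 5; one witness is 14, 9, 7, 4, 3 at positions 1,5,10,11,13.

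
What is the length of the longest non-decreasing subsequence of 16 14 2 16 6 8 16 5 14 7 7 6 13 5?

5

One longest non-decreasing subsequence is 2, 6, 7, 7, 13 (positions 3,5,10,11,13), of length 5; no longer one exists.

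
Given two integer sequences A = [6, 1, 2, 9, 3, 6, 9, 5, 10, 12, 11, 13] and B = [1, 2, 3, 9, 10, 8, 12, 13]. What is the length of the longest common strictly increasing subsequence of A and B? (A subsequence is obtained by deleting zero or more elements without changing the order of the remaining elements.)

A longest common strictly increasing subsequence is 1, 2, 3, 9, 10, 12, 13 (length 7); it appears in order in both A and B, and no longer such subsequence exists.

7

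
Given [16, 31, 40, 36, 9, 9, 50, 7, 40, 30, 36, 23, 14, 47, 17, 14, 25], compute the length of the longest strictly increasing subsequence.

Scanning left to right, the best length ending at each element is: 16→1, 31→2, 40→3, 36→3, 9→1, 9→1, 50→4, 7→1, 40→4, 30→2, 36→3, 23→2, 14→2, 47→5, 17→3, 14→2, 25→4.
So the longest increasing subsequence has length 5, e.g. 16, 31, 36, 40, 47.

5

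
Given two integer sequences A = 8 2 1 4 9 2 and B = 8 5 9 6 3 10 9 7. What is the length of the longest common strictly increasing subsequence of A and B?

A longest common strictly increasing subsequence is 8, 9 (length 2); it appears in order in both A and B, and no longer such subsequence exists.

2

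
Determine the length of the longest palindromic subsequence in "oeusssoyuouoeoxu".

Using dp[i][j] = 2 + dp[i+1][j−1] if the ends match, else max(dp[i+1][j], dp[i][j−1]):
dp[1][16] = 9. A witness is oeououoeo at positions 1,2,7,9,10,11,12,13,14.

9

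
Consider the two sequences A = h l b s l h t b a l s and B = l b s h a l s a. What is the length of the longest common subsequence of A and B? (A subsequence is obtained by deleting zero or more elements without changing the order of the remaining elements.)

A longest common subsequence is lbshals (length 7); the LCS DP confirms no longer common subsequence exists.

7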